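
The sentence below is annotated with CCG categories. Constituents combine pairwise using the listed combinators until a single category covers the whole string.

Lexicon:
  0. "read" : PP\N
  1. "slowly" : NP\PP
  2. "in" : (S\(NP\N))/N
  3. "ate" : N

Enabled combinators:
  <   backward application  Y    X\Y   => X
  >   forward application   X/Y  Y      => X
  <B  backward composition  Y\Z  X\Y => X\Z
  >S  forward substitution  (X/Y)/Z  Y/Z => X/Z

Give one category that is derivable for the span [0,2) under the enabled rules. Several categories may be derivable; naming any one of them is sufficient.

NP\N

[0,4] S   <
  [0,2] NP\N   <B
    [0,1] "read" : PP\N
    [1,2] "slowly" : NP\PP
  [2,4] S\(NP\N)   >
    [2,3] "in" : (S\(NP\N))/N
    [3,4] "ate" : N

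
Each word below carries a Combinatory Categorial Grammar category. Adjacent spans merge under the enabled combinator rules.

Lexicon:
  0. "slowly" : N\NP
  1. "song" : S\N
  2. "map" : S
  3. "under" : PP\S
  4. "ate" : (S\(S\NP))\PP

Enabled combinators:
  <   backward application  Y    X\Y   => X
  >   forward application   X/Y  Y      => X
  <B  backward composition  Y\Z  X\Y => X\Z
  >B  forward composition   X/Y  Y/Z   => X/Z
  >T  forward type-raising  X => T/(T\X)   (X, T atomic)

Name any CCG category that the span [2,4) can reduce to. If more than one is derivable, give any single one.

[0,5] S   <
  [0,2] S\NP   <B
    [0,1] "slowly" : N\NP
    [1,2] "song" : S\N
  [2,5] S\(S\NP)   <
    [2,4] PP   >
      [2,3] PP/(PP\S)   >T
        [2,3] "map" : S
      [3,4] "under" : PP\S
    [4,5] "ate" : (S\(S\NP))\PP

PP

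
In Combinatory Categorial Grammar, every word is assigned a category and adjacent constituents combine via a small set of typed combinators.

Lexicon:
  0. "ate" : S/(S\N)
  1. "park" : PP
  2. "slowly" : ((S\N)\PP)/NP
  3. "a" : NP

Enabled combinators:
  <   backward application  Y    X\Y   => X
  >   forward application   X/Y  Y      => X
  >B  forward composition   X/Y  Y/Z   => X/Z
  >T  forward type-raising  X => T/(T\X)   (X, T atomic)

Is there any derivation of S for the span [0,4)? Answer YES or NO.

YES

[0,4] S   >
  [0,1] "ate" : S/(S\N)
  [1,4] S\N   <
    [1,2] "park" : PP
    [2,4] (S\N)\PP   >
      [2,3] "slowly" : ((S\N)\PP)/NP
      [3,4] "a" : NP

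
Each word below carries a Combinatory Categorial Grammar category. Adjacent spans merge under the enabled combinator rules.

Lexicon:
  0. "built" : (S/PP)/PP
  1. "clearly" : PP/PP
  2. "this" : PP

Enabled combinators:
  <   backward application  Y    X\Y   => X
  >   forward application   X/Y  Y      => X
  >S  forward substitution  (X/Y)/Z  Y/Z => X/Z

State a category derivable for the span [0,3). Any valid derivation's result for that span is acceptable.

[0,3] S   >
  [0,2] S/PP   >S
    [0,1] "built" : (S/PP)/PP
    [1,2] "clearly" : PP/PP
  [2,3] "this" : PP

S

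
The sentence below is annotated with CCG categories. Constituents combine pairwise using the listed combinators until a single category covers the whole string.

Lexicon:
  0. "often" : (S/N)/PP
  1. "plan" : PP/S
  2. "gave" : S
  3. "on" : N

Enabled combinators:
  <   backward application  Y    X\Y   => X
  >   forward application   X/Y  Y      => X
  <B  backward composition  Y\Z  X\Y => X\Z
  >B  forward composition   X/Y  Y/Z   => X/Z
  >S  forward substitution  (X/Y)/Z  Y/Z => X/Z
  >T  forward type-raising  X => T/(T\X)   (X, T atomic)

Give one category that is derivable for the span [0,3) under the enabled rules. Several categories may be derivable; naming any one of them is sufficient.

[0,4] S   >
  [0,3] S/N   >
    [0,1] "often" : (S/N)/PP
    [1,3] PP   >
      [1,2] "plan" : PP/S
      [2,3] "gave" : S
  [3,4] "on" : N

S/N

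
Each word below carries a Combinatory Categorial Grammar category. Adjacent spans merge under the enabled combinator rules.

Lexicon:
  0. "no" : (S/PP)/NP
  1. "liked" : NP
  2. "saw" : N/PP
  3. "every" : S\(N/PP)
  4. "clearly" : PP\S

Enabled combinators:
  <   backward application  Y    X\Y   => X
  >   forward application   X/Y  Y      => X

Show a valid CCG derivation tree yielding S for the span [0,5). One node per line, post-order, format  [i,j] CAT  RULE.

[0,5] S   >
  [0,2] S/PP   >
    [0,1] "no" : (S/PP)/NP
    [1,2] "liked" : NP
  [2,5] PP   <
    [2,4] S   <
      [2,3] "saw" : N/PP
      [3,4] "every" : S\(N/PP)
    [4,5] "clearly" : PP\S

[0,1] (S/PP)/NP  lex  "no"
[1,2] NP  lex  "liked"
[0,2] S/PP  >  k=1
[2,3] N/PP  lex  "saw"
[3,4] S\(N/PP)  lex  "every"
[2,4] S  <  k=3
[4,5] PP\S  lex  "clearly"
[2,5] PP  <  k=4
[0,5] S  >  k=2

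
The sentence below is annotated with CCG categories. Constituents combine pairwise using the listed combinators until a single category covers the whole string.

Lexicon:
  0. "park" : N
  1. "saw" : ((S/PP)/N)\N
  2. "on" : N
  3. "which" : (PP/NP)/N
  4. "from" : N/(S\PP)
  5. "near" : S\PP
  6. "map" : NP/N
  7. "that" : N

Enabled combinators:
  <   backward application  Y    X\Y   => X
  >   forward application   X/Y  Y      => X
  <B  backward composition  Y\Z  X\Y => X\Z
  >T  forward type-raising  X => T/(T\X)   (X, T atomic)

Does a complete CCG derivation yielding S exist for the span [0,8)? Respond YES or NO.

[0,8] S   >
  [0,3] S/PP   >
    [0,2] (S/PP)/N   <
      [0,1] "park" : N
      [1,2] "saw" : ((S/PP)/N)\N
    [2,3] "on" : N
  [3,8] PP   >
    [3,6] PP/NP   >
      [3,4] "which" : (PP/NP)/N
      [4,6] N   >
        [4,5] "from" : N/(S\PP)
        [5,6] "near" : S\PP
    [6,8] NP   >
      [6,7] "map" : NP/N
      [7,8] "that" : N

YES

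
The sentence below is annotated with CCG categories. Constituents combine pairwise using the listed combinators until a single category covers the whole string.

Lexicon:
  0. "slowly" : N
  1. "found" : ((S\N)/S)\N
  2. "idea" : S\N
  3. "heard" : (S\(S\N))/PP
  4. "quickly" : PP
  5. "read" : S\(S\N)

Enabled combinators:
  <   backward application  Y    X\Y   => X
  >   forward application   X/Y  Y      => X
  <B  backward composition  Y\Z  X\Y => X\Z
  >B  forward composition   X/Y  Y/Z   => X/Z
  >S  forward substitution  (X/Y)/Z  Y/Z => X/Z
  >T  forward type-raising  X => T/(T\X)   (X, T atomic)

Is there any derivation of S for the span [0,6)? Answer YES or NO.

[0,6] S   <
  [0,5] S\N   >
    [0,2] (S\N)/S   <
      [0,1] "slowly" : N
      [1,2] "found" : ((S\N)/S)\N
    [2,5] S   <
      [2,3] "idea" : S\N
      [3,5] S\(S\N)   >
        [3,4] "heard" : (S\(S\N))/PP
        [4,5] "quickly" : PP
  [5,6] "read" : S\(S\N)

YES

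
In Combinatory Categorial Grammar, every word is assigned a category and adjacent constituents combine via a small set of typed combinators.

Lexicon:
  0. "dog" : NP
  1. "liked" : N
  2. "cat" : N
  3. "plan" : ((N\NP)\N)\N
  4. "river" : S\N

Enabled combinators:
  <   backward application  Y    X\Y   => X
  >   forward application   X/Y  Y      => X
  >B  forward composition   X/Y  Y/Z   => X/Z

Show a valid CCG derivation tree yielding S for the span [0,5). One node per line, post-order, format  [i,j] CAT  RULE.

[0,5] S   <
  [0,4] N   <
    [0,1] "dog" : NP
    [1,4] N\NP   <
      [1,2] "liked" : N
      [2,4] (N\NP)\N   <
        [2,3] "cat" : N
        [3,4] "plan" : ((N\NP)\N)\N
  [4,5] "river" : S\N

[0,1] NP  lex  "dog"
[1,2] N  lex  "liked"
[2,3] N  lex  "cat"
[3,4] ((N\NP)\N)\N  lex  "plan"
[2,4] (N\NP)\N  <  k=3
[1,4] N\NP  <  k=2
[0,4] N  <  k=1
[4,5] S\N  lex  "river"
[0,5] S  <  k=4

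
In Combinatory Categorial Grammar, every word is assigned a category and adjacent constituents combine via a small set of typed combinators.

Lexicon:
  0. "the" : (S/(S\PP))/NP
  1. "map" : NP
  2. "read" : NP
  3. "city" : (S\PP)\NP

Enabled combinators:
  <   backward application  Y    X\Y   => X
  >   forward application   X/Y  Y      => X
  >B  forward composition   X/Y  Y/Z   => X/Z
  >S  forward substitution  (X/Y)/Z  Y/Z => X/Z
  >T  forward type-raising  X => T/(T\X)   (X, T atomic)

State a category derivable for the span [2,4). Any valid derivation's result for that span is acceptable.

S\PP

[0,4] S   >
  [0,2] S/(S\PP)   >
    [0,1] "the" : (S/(S\PP))/NP
    [1,2] "map" : NP
  [2,4] S\PP   <
    [2,3] "read" : NP
    [3,4] "city" : (S\PP)\NP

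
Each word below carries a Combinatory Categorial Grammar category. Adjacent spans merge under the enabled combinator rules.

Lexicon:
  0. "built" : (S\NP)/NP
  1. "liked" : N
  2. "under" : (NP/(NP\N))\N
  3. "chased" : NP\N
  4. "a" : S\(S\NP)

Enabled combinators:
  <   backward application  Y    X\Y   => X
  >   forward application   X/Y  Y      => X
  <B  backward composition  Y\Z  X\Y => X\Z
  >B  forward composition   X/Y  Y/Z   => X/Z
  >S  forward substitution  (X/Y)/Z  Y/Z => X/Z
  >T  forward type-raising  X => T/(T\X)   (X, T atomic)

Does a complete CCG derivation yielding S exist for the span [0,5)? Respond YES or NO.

[0,5] S   <
  [0,4] S\NP   >
    [0,1] "built" : (S\NP)/NP
    [1,4] NP   >
      [1,3] NP/(NP\N)   <
        [1,2] "liked" : N
        [2,3] "under" : (NP/(NP\N))\N
      [3,4] "chased" : NP\N
  [4,5] "a" : S\(S\NP)

YES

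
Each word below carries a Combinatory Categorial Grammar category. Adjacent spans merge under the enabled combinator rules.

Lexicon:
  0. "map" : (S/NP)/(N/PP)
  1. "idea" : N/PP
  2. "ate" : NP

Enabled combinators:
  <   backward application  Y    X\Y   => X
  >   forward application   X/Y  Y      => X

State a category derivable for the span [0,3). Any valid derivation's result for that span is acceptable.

S

[0,3] S   >
  [0,2] S/NP   >
    [0,1] "map" : (S/NP)/(N/PP)
    [1,2] "idea" : N/PP
  [2,3] "ate" : NP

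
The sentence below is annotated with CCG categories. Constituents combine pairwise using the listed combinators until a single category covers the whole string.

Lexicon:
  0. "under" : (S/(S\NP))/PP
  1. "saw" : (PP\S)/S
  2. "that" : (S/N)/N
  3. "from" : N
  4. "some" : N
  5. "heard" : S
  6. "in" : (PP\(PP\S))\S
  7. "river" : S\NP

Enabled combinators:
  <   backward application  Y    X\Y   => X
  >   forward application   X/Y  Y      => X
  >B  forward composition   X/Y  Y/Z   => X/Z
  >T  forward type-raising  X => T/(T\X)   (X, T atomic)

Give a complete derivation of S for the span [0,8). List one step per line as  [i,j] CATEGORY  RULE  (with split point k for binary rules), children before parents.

[0,1] (S/(S\NP))/PP  lex  "under"
[1,2] (PP\S)/S  lex  "saw"
[2,3] (S/N)/N  lex  "that"
[3,4] N  lex  "from"
[2,4] S/N  >  k=3
[4,5] N  lex  "some"
[2,5] S  >  k=4
[1,5] PP\S  >  k=2
[5,6] S  lex  "heard"
[6,7] (PP\(PP\S))\S  lex  "in"
[5,7] PP\(PP\S)  <  k=6
[1,7] PP  <  k=5
[0,7] S/(S\NP)  >  k=1
[7,8] S\NP  lex  "river"
[0,8] S  >  k=7

[0,8] S   >
  [0,7] S/(S\NP)   >
    [0,1] "under" : (S/(S\NP))/PP
    [1,7] PP   <
      [1,5] PP\S   >
        [1,2] "saw" : (PP\S)/S
        [2,5] S   >
          [2,4] S/N   >
            [2,3] "that" : (S/N)/N
            [3,4] "from" : N
          [4,5] "some" : N
      [5,7] PP\(PP\S)   <
        [5,6] "heard" : S
        [6,7] "in" : (PP\(PP\S))\S
  [7,8] "river" : S\NP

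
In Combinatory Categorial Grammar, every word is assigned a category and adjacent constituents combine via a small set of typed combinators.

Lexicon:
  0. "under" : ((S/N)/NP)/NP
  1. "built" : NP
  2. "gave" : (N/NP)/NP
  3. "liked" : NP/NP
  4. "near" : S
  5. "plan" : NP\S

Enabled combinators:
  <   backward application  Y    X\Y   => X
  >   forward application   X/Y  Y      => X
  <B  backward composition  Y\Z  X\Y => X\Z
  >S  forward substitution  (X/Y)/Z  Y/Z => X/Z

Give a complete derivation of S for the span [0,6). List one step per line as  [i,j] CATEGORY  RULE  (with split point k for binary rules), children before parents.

[0,6] S   >
  [0,4] S/NP   >S
    [0,2] (S/N)/NP   >
      [0,1] "under" : ((S/N)/NP)/NP
      [1,2] "built" : NP
    [2,4] N/NP   >S
      [2,3] "gave" : (N/NP)/NP
      [3,4] "liked" : NP/NP
  [4,6] NP   <
    [4,5] "near" : S
    [5,6] "plan" : NP\S

[0,1] ((S/N)/NP)/NP  lex  "under"
[1,2] NP  lex  "built"
[0,2] (S/N)/NP  >  k=1
[2,3] (N/NP)/NP  lex  "gave"
[3,4] NP/NP  lex  "liked"
[2,4] N/NP  >S  k=3
[0,4] S/NP  >S  k=2
[4,5] S  lex  "near"
[5,6] NP\S  lex  "plan"
[4,6] NP  <  k=5
[0,6] S  >  k=4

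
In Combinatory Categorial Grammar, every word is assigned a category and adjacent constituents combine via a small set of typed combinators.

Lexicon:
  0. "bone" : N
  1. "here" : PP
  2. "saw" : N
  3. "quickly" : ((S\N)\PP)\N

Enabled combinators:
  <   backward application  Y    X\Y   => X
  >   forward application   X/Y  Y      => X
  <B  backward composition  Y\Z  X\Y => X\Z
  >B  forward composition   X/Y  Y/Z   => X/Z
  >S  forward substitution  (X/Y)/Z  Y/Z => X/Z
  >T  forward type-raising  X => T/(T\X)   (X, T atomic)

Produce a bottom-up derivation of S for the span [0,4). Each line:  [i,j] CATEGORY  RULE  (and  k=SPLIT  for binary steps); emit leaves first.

[0,4] S   >
  [0,1] S/(S\N)   >T
    [0,1] "bone" : N
  [1,4] S\N   <
    [1,2] "here" : PP
    [2,4] (S\N)\PP   <
      [2,3] "saw" : N
      [3,4] "quickly" : ((S\N)\PP)\N

[0,1] N  lex  "bone"
[0,1] S/(S\N)  >T
[1,2] PP  lex  "here"
[2,3] N  lex  "saw"
[3,4] ((S\N)\PP)\N  lex  "quickly"
[2,4] (S\N)\PP  <  k=3
[1,4] S\N  <  k=2
[0,4] S  >  k=1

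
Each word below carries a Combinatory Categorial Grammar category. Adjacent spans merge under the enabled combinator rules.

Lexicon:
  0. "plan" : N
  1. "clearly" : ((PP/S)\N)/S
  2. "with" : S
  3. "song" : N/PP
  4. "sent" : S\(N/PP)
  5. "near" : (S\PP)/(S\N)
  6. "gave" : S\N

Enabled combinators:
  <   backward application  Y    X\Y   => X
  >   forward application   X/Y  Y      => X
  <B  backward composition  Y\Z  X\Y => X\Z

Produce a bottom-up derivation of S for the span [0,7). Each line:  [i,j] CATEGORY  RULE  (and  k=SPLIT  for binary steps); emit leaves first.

[0,1] N  lex  "plan"
[1,2] ((PP/S)\N)/S  lex  "clearly"
[2,3] S  lex  "with"
[1,3] (PP/S)\N  >  k=2
[0,3] PP/S  <  k=1
[3,4] N/PP  lex  "song"
[4,5] S\(N/PP)  lex  "sent"
[3,5] S  <  k=4
[0,5] PP  >  k=3
[5,6] (S\PP)/(S\N)  lex  "near"
[6,7] S\N  lex  "gave"
[5,7] S\PP  >  k=6
[0,7] S  <  k=5

[0,7] S   <
  [0,5] PP   >
    [0,3] PP/S   <
      [0,1] "plan" : N
      [1,3] (PP/S)\N   >
        [1,2] "clearly" : ((PP/S)\N)/S
        [2,3] "with" : S
    [3,5] S   <
      [3,4] "song" : N/PP
      [4,5] "sent" : S\(N/PP)
  [5,7] S\PP   >
    [5,6] "near" : (S\PP)/(S\N)
    [6,7] "gave" : S\N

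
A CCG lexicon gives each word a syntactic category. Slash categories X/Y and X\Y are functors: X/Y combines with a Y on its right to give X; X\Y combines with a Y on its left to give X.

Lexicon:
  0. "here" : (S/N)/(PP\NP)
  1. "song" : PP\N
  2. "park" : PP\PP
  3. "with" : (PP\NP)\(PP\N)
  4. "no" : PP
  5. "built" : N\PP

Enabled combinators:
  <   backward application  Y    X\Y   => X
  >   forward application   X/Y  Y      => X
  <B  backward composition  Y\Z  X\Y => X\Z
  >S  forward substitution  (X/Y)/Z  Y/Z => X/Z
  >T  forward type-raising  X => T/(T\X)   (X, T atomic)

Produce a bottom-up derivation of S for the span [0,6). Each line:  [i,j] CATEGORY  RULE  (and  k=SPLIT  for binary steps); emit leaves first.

[0,6] S   >
  [0,4] S/N   >
    [0,1] "here" : (S/N)/(PP\NP)
    [1,4] PP\NP   <
      [1,3] PP\N   <B
        [1,2] "song" : PP\N
        [2,3] "park" : PP\PP
      [3,4] "with" : (PP\NP)\(PP\N)
  [4,6] N   <
    [4,5] "no" : PP
    [5,6] "built" : N\PP

[0,1] (S/N)/(PP\NP)  lex  "here"
[1,2] PP\N  lex  "song"
[2,3] PP\PP  lex  "park"
[1,3] PP\N  <B  k=2
[3,4] (PP\NP)\(PP\N)  lex  "with"
[1,4] PP\NP  <  k=3
[0,4] S/N  >  k=1
[4,5] PP  lex  "no"
[5,6] N\PP  lex  "built"
[4,6] N  <  k=5
[0,6] S  >  k=4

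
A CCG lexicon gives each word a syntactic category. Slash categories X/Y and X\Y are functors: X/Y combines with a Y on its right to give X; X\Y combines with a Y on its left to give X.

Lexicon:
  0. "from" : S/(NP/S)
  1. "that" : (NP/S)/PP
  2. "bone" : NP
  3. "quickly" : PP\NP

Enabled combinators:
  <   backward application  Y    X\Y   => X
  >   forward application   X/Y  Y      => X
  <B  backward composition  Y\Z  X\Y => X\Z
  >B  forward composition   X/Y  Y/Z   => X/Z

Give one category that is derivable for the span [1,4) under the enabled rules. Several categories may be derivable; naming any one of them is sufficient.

NP/S

[0,4] S   >
  [0,1] "from" : S/(NP/S)
  [1,4] NP/S   >
    [1,2] "that" : (NP/S)/PP
    [2,4] PP   <
      [2,3] "bone" : NP
      [3,4] "quickly" : PP\NP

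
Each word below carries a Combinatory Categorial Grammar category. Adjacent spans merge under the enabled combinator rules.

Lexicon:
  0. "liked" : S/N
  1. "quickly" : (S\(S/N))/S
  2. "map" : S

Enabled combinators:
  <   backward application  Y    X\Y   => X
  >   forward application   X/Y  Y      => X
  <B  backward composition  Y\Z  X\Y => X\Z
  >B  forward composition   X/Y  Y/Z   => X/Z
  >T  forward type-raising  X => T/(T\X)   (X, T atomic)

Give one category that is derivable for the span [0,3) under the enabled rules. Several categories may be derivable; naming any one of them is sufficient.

[0,3] S   <
  [0,1] "liked" : S/N
  [1,3] S\(S/N)   >
    [1,2] "quickly" : (S\(S/N))/S
    [2,3] "map" : S

S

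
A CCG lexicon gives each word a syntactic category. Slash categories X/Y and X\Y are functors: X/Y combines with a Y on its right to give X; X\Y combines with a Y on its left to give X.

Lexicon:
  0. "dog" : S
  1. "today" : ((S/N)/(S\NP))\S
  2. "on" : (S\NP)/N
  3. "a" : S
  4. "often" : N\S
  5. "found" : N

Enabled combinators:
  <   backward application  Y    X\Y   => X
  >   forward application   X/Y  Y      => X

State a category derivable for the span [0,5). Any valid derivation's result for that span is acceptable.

S/N

[0,6] S   >
  [0,5] S/N   >
    [0,2] (S/N)/(S\NP)   <
      [0,1] "dog" : S
      [1,2] "today" : ((S/N)/(S\NP))\S
    [2,5] S\NP   >
      [2,3] "on" : (S\NP)/N
      [3,5] N   <
        [3,4] "a" : S
        [4,5] "often" : N\S
  [5,6] "found" : N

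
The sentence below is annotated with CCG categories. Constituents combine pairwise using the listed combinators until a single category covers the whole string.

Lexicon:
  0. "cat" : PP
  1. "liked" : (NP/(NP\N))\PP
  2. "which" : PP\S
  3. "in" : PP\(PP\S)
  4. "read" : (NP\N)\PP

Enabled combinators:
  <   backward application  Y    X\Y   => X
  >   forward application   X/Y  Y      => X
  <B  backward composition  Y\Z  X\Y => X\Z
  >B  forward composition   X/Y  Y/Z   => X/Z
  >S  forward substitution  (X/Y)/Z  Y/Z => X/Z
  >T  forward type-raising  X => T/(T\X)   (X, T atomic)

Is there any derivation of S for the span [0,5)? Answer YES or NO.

PP (NP/(NP\N))\PP PP\S PP\(PP\S) (NP\N)\PP
CKY chart[0,5] = {N/(N\NP), NP, NP/(NP\NP), PP/(PP\NP), S/(S\NP)}; S ∉ chart

NO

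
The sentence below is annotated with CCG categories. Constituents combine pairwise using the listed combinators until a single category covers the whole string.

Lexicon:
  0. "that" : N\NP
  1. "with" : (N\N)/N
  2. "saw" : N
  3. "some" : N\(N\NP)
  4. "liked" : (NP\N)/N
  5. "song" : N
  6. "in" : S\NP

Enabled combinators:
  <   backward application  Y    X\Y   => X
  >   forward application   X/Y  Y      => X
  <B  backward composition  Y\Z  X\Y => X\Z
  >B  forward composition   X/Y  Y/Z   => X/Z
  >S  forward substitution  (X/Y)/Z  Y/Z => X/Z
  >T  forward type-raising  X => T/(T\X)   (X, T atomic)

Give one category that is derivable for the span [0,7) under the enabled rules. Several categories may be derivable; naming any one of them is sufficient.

[0,7] S   <
  [0,4] N   <
    [0,3] N\NP   <B
      [0,1] "that" : N\NP
      [1,3] N\N   >
        [1,2] "with" : (N\N)/N
        [2,3] "saw" : N
    [3,4] "some" : N\(N\NP)
  [4,7] S\N   <B
    [4,6] NP\N   >
      [4,5] "liked" : (NP\N)/N
      [5,6] "song" : N
    [6,7] "in" : S\NP

S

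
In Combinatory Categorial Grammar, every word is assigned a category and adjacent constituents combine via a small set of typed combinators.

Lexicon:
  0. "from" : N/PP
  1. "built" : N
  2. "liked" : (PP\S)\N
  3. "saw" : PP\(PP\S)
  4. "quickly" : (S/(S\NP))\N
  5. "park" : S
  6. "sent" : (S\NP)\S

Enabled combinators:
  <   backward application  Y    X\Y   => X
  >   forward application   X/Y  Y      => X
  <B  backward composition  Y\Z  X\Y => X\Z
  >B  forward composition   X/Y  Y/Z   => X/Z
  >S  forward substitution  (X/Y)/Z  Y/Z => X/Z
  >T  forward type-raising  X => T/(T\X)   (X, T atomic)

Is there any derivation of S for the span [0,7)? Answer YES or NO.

[0,7] S   >
  [0,5] S/(S\NP)   <
    [0,4] N   >
      [0,1] "from" : N/PP
      [1,4] PP   <
        [1,3] PP\S   <
          [1,2] "built" : N
          [2,3] "liked" : (PP\S)\N
        [3,4] "saw" : PP\(PP\S)
    [4,5] "quickly" : (S/(S\NP))\N
  [5,7] S\NP   <
    [5,6] "park" : S
    [6,7] "sent" : (S\NP)\S

YES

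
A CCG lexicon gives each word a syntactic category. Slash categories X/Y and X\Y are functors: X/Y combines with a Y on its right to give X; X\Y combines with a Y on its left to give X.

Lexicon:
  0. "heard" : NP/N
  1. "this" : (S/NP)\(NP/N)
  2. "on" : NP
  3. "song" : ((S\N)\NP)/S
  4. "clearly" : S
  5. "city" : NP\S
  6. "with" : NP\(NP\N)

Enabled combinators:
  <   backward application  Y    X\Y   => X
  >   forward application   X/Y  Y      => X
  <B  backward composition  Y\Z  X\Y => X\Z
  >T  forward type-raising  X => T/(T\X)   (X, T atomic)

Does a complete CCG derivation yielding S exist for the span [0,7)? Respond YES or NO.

YES

[0,7] S   >
  [0,2] S/NP   <
    [0,1] "heard" : NP/N
    [1,2] "this" : (S/NP)\(NP/N)
  [2,7] NP   <
    [2,6] NP\N   <B
      [2,5] S\N   <
        [2,3] "on" : NP
        [3,5] (S\N)\NP   >
          [3,4] "song" : ((S\N)\NP)/S
          [4,5] "clearly" : S
      [5,6] "city" : NP\S
    [6,7] "with" : NP\(NP\N)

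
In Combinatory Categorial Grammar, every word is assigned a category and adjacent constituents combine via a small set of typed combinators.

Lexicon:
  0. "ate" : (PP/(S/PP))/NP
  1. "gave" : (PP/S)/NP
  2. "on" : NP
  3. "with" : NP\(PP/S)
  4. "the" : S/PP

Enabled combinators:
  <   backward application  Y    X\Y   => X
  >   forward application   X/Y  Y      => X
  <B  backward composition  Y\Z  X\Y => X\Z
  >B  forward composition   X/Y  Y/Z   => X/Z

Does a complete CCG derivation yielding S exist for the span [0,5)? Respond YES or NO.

(PP/(S/PP))/NP (PP/S)/NP NP NP\(PP/S) S/PP
CKY chart[0,5] = {PP}; S ∉ chart

NO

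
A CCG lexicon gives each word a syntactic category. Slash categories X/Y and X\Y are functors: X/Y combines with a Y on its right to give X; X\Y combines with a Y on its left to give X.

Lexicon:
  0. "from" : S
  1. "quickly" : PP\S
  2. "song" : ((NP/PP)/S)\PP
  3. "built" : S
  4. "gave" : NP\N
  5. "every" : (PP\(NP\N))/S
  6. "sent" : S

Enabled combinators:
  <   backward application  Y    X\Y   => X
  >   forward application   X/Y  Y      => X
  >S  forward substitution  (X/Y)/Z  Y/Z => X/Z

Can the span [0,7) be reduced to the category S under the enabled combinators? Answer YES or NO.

NO

S PP\S ((NP/PP)/S)\PP S NP\N (PP\(NP\N))/S S
CKY chart[0,7] = {NP}; S ∉ chart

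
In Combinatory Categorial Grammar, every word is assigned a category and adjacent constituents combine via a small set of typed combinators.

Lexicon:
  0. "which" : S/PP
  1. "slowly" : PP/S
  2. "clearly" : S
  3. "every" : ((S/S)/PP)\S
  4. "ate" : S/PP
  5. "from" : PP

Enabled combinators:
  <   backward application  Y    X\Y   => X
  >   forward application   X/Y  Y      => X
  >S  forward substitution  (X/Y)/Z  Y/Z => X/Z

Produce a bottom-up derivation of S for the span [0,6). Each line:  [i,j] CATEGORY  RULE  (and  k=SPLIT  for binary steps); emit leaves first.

[0,6] S   >
  [0,5] S/PP   >S
    [0,4] (S/S)/PP   <
      [0,3] S   >
        [0,1] "which" : S/PP
        [1,3] PP   >
          [1,2] "slowly" : PP/S
          [2,3] "clearly" : S
      [3,4] "every" : ((S/S)/PP)\S
    [4,5] "ate" : S/PP
  [5,6] "from" : PP

[0,1] S/PP  lex  "which"
[1,2] PP/S  lex  "slowly"
[2,3] S  lex  "clearly"
[1,3] PP  >  k=2
[0,3] S  >  k=1
[3,4] ((S/S)/PP)\S  lex  "every"
[0,4] (S/S)/PP  <  k=3
[4,5] S/PP  lex  "ate"
[0,5] S/PP  >S  k=4
[5,6] PP  lex  "from"
[0,6] S  >  k=5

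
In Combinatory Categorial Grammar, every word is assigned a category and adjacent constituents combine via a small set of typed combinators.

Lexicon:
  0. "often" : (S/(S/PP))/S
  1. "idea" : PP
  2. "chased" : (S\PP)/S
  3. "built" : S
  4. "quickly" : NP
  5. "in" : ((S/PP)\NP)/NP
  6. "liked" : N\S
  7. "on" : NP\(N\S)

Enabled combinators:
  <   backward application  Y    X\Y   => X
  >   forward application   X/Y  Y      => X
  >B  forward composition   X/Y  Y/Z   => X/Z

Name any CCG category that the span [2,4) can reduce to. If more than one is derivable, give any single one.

S\PP

[0,8] S   >
  [0,4] S/(S/PP)   >
    [0,1] "often" : (S/(S/PP))/S
    [1,4] S   <
      [1,2] "idea" : PP
      [2,4] S\PP   >
        [2,3] "chased" : (S\PP)/S
        [3,4] "built" : S
  [4,8] S/PP   <
    [4,5] "quickly" : NP
    [5,8] (S/PP)\NP   >
      [5,6] "in" : ((S/PP)\NP)/NP
      [6,8] NP   <
        [6,7] "liked" : N\S
        [7,8] "on" : NP\(N\S)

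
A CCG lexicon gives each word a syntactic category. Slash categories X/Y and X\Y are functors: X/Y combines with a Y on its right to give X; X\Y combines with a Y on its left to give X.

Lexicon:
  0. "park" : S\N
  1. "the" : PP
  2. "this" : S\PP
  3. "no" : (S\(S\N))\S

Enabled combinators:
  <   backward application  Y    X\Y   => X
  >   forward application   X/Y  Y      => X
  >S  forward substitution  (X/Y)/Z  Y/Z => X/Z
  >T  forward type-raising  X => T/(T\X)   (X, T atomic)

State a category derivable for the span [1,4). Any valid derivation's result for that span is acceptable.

[0,4] S   <
  [0,1] "park" : S\N
  [1,4] S\(S\N)   <
    [1,3] S   >
      [1,2] S/(S\PP)   >T
        [1,2] "the" : PP
      [2,3] "this" : S\PP
    [3,4] "no" : (S\(S\N))\S

S\(S\N)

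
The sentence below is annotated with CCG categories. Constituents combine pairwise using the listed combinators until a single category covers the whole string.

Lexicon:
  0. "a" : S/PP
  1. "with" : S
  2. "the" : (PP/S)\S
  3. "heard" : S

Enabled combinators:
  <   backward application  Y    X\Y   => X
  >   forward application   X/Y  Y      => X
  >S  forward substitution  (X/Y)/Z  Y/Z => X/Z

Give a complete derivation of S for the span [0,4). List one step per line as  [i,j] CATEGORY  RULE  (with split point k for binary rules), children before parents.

[0,4] S   >
  [0,1] "a" : S/PP
  [1,4] PP   >
    [1,3] PP/S   <
      [1,2] "with" : S
      [2,3] "the" : (PP/S)\S
    [3,4] "heard" : S

[0,1] S/PP  lex  "a"
[1,2] S  lex  "with"
[2,3] (PP/S)\S  lex  "the"
[1,3] PP/S  <  k=2
[3,4] S  lex  "heard"
[1,4] PP  >  k=3
[0,4] S  >  k=1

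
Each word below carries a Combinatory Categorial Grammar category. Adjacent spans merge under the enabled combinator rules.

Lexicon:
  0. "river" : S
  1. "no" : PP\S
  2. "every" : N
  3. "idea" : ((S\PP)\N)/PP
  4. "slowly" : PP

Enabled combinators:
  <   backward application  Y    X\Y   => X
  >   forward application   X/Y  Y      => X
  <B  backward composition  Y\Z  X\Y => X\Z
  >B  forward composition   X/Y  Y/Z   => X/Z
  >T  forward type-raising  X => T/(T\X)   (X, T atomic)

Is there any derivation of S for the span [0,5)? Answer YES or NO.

[0,5] S   <
  [0,2] PP   >
    [0,1] PP/(PP\S)   >T
      [0,1] "river" : S
    [1,2] "no" : PP\S
  [2,5] S\PP   <
    [2,3] "every" : N
    [3,5] (S\PP)\N   >
      [3,4] "idea" : ((S\PP)\N)/PP
      [4,5] "slowly" : PP

YES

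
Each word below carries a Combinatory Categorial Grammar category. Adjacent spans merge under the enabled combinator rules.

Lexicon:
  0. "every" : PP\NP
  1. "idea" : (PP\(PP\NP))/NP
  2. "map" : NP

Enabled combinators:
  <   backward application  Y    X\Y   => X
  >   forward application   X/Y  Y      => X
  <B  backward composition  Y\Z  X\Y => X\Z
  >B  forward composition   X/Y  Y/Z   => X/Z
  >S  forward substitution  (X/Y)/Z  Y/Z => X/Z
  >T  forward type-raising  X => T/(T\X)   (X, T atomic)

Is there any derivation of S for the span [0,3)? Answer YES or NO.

NO

PP\NP (PP\(PP\NP))/NP NP
CKY chart[0,3] = {N/(N\PP), NP/(NP\PP), PP, PP/(PP\PP), S/(S\PP)}; S ∉ chart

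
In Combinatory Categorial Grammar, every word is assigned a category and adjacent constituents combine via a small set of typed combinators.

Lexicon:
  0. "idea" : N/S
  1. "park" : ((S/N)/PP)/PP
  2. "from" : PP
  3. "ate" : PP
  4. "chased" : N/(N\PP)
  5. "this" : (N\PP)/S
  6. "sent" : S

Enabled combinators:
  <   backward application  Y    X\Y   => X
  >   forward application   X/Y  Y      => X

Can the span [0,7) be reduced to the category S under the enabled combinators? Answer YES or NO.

N/S ((S/N)/PP)/PP PP PP N/(N\PP) (N\PP)/S S
CKY chart[0,7] = {N}; S ∉ chart

NO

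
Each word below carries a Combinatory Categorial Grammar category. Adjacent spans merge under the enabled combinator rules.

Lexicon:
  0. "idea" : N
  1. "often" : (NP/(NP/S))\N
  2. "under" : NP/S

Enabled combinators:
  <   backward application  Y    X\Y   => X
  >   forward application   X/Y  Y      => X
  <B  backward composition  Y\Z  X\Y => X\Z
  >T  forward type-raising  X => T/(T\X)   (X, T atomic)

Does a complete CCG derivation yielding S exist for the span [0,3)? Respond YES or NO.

N (NP/(NP/S))\N NP/S
CKY chart[0,3] = {N/(N\NP), NP, NP/(NP\NP), PP/(PP\NP), S/(S\NP)}; S ∉ chart

NO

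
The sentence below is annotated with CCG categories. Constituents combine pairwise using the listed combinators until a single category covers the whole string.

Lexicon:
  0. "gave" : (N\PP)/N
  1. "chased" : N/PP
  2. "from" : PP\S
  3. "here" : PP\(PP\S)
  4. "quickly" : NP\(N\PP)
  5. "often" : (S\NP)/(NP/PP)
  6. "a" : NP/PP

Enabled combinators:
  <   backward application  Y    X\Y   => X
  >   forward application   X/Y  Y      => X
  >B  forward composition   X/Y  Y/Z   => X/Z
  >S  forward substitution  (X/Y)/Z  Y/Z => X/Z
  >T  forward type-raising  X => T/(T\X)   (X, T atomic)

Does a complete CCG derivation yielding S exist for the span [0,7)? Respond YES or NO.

[0,7] S   <
  [0,5] NP   <
    [0,4] N\PP   >
      [0,1] "gave" : (N\PP)/N
      [1,4] N   >
        [1,2] "chased" : N/PP
        [2,4] PP   <
          [2,3] "from" : PP\S
          [3,4] "here" : PP\(PP\S)
    [4,5] "quickly" : NP\(N\PP)
  [5,7] S\NP   >
    [5,6] "often" : (S\NP)/(NP/PP)
    [6,7] "a" : NP/PP

YES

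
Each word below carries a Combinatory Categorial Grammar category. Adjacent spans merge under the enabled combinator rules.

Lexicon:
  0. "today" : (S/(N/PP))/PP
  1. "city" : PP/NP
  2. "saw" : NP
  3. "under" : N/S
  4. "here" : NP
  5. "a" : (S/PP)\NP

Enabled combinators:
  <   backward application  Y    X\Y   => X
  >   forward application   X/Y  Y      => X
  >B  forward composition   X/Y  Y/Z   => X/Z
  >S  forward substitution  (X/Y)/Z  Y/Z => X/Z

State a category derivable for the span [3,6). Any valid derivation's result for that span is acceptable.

N/PP

[0,6] S   >
  [0,3] S/(N/PP)   >
    [0,1] "today" : (S/(N/PP))/PP
    [1,3] PP   >
      [1,2] "city" : PP/NP
      [2,3] "saw" : NP
  [3,6] N/PP   >B
    [3,4] "under" : N/S
    [4,6] S/PP   <
      [4,5] "here" : NP
      [5,6] "a" : (S/PP)\NP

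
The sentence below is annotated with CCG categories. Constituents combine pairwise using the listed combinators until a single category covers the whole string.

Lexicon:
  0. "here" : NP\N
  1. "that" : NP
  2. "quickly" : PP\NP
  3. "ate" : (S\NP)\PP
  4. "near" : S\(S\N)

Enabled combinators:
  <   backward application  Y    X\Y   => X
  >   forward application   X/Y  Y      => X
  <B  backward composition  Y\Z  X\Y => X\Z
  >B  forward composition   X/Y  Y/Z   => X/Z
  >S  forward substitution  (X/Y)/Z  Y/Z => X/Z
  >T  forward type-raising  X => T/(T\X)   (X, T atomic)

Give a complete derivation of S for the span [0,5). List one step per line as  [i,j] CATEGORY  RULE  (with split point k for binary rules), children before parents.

[0,1] NP\N  lex  "here"
[1,2] NP  lex  "that"
[2,3] PP\NP  lex  "quickly"
[1,3] PP  <  k=2
[3,4] (S\NP)\PP  lex  "ate"
[1,4] S\NP  <  k=3
[0,4] S\N  <B  k=1
[4,5] S\(S\N)  lex  "near"
[0,5] S  <  k=4

[0,5] S   <
  [0,4] S\N   <B
    [0,1] "here" : NP\N
    [1,4] S\NP   <
      [1,3] PP   <
        [1,2] "that" : NP
        [2,3] "quickly" : PP\NP
      [3,4] "ate" : (S\NP)\PP
  [4,5] "near" : S\(S\N)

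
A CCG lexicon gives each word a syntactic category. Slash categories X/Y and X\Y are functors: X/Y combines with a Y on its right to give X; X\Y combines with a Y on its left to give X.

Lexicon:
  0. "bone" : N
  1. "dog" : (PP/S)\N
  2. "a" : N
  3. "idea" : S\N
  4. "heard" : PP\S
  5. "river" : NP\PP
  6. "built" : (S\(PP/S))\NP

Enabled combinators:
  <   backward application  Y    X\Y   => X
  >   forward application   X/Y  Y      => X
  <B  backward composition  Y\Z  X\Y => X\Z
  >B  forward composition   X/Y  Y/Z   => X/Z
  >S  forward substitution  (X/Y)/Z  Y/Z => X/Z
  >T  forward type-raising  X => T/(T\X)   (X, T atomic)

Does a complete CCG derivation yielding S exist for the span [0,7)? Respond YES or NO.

YES

[0,7] S   <
  [0,2] PP/S   <
    [0,1] "bone" : N
    [1,2] "dog" : (PP/S)\N
  [2,7] S\(PP/S)   <
    [2,6] NP   <
      [2,4] S   <
        [2,3] "a" : N
        [3,4] "idea" : S\N
      [4,6] NP\S   <B
        [4,5] "heard" : PP\S
        [5,6] "river" : NP\PP
    [6,7] "built" : (S\(PP/S))\NP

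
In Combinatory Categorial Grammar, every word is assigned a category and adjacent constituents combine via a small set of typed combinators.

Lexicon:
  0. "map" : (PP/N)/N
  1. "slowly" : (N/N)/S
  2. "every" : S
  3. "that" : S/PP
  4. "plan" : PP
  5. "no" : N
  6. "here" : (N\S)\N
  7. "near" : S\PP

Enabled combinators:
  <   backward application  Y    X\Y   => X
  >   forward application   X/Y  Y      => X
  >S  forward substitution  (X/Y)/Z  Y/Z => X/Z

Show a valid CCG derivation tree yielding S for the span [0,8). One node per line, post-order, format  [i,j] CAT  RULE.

[0,1] (PP/N)/N  lex  "map"
[1,2] (N/N)/S  lex  "slowly"
[2,3] S  lex  "every"
[1,3] N/N  >  k=2
[0,3] PP/N  >S  k=1
[3,4] S/PP  lex  "that"
[4,5] PP  lex  "plan"
[3,5] S  >  k=4
[5,6] N  lex  "no"
[6,7] (N\S)\N  lex  "here"
[5,7] N\S  <  k=6
[3,7] N  <  k=5
[0,7] PP  >  k=3
[7,8] S\PP  lex  "near"
[0,8] S  <  k=7

[0,8] S   <
  [0,7] PP   >
    [0,3] PP/N   >S
      [0,1] "map" : (PP/N)/N
      [1,3] N/N   >
        [1,2] "slowly" : (N/N)/S
        [2,3] "every" : S
    [3,7] N   <
      [3,5] S   >
        [3,4] "that" : S/PP
        [4,5] "plan" : PP
      [5,7] N\S   <
        [5,6] "no" : N
        [6,7] "here" : (N\S)\N
  [7,8] "near" : S\PP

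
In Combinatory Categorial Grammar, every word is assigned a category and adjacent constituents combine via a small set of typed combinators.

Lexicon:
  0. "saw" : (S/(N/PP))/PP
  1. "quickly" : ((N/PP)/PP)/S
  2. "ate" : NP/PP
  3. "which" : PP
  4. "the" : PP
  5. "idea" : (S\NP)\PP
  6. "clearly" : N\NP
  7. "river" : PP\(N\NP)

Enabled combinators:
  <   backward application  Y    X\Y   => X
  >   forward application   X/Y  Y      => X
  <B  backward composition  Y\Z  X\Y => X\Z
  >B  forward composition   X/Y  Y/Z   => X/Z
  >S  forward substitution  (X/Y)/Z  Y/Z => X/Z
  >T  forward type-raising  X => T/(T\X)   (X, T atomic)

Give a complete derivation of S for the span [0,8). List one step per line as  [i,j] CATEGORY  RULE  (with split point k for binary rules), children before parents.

[0,8] S   >
  [0,6] S/PP   >S
    [0,1] "saw" : (S/(N/PP))/PP
    [1,6] (N/PP)/PP   >
      [1,2] "quickly" : ((N/PP)/PP)/S
      [2,6] S   <
        [2,4] NP   >
          [2,3] "ate" : NP/PP
          [3,4] "which" : PP
        [4,6] S\NP   <
          [4,5] "the" : PP
          [5,6] "idea" : (S\NP)\PP
  [6,8] PP   <
    [6,7] "clearly" : N\NP
    [7,8] "river" : PP\(N\NP)

[0,1] (S/(N/PP))/PP  lex  "saw"
[1,2] ((N/PP)/PP)/S  lex  "quickly"
[2,3] NP/PP  lex  "ate"
[3,4] PP  lex  "which"
[2,4] NP  >  k=3
[4,5] PP  lex  "the"
[5,6] (S\NP)\PP  lex  "idea"
[4,6] S\NP  <  k=5
[2,6] S  <  k=4
[1,6] (N/PP)/PP  >  k=2
[0,6] S/PP  >S  k=1
[6,7] N\NP  lex  "clearly"
[7,8] PP\(N\NP)  lex  "river"
[6,8] PP  <  k=7
[0,8] S  >  k=6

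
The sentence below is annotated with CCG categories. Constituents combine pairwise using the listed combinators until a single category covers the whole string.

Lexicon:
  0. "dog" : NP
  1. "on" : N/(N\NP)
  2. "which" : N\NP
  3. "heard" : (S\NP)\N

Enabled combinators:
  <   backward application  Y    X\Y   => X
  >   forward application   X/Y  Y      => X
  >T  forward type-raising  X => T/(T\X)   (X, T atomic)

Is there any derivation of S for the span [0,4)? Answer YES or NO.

[0,4] S   <
  [0,1] "dog" : NP
  [1,4] S\NP   <
    [1,3] N   >
      [1,2] "on" : N/(N\NP)
      [2,3] "which" : N\NP
    [3,4] "heard" : (S\NP)\N

YES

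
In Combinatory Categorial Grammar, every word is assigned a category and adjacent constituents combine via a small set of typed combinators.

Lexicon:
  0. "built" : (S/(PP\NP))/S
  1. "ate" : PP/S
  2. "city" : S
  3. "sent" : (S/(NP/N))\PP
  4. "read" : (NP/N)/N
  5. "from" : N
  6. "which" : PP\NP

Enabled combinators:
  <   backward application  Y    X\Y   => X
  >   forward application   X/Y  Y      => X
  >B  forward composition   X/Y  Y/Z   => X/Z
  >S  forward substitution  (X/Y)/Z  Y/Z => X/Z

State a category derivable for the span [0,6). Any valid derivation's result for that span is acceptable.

S/(PP\NP)

[0,7] S   >
  [0,6] S/(PP\NP)   >
    [0,1] "built" : (S/(PP\NP))/S
    [1,6] S   >
      [1,4] S/(NP/N)   <
        [1,3] PP   >
          [1,2] "ate" : PP/S
          [2,3] "city" : S
        [3,4] "sent" : (S/(NP/N))\PP
      [4,6] NP/N   >
        [4,5] "read" : (NP/N)/N
        [5,6] "from" : N
  [6,7] "which" : PP\NP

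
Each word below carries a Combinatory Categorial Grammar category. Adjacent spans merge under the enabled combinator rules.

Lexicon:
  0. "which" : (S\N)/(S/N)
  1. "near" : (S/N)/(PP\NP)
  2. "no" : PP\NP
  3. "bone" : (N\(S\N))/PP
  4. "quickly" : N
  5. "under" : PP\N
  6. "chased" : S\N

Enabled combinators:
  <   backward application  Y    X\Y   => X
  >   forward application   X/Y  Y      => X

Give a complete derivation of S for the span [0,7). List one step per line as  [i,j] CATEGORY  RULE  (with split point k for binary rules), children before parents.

[0,1] (S\N)/(S/N)  lex  "which"
[1,2] (S/N)/(PP\NP)  lex  "near"
[2,3] PP\NP  lex  "no"
[1,3] S/N  >  k=2
[0,3] S\N  >  k=1
[3,4] (N\(S\N))/PP  lex  "bone"
[4,5] N  lex  "quickly"
[5,6] PP\N  lex  "under"
[4,6] PP  <  k=5
[3,6] N\(S\N)  >  k=4
[0,6] N  <  k=3
[6,7] S\N  lex  "chased"
[0,7] S  <  k=6

[0,7] S   <
  [0,6] N   <
    [0,3] S\N   >
      [0,1] "which" : (S\N)/(S/N)
      [1,3] S/N   >
        [1,2] "near" : (S/N)/(PP\NP)
        [2,3] "no" : PP\NP
    [3,6] N\(S\N)   >
      [3,4] "bone" : (N\(S\N))/PP
      [4,6] PP   <
        [4,5] "quickly" : N
        [5,6] "under" : PP\N
  [6,7] "chased" : S\N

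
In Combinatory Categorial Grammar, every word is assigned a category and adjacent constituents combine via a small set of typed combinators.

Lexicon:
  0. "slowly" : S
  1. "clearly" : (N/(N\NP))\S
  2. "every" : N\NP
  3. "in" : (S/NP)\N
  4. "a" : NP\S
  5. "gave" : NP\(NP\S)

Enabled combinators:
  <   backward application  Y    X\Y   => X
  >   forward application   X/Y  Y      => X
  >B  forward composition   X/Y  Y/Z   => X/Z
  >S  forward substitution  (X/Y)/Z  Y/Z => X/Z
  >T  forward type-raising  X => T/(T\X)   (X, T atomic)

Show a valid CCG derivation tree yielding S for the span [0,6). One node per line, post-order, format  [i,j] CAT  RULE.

[0,1] S  lex  "slowly"
[1,2] (N/(N\NP))\S  lex  "clearly"
[0,2] N/(N\NP)  <  k=1
[2,3] N\NP  lex  "every"
[0,3] N  >  k=2
[3,4] (S/NP)\N  lex  "in"
[0,4] S/NP  <  k=3
[4,5] NP\S  lex  "a"
[5,6] NP\(NP\S)  lex  "gave"
[4,6] NP  <  k=5
[0,6] S  >  k=4

[0,6] S   >
  [0,4] S/NP   <
    [0,3] N   >
      [0,2] N/(N\NP)   <
        [0,1] "slowly" : S
        [1,2] "clearly" : (N/(N\NP))\S
      [2,3] "every" : N\NP
    [3,4] "in" : (S/NP)\N
  [4,6] NP   <
    [4,5] "a" : NP\S
    [5,6] "gave" : NP\(NP\S)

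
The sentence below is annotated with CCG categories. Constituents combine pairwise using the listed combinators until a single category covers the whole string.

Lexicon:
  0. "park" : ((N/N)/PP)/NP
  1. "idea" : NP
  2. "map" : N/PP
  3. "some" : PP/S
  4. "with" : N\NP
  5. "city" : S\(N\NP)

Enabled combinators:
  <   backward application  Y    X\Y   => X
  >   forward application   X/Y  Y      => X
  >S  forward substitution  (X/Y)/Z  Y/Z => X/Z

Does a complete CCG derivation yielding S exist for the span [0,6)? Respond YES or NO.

NO

((N/N)/PP)/NP NP N/PP PP/S N\NP S\(N\NP)
CKY chart[0,6] = {N}; S ∉ chart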